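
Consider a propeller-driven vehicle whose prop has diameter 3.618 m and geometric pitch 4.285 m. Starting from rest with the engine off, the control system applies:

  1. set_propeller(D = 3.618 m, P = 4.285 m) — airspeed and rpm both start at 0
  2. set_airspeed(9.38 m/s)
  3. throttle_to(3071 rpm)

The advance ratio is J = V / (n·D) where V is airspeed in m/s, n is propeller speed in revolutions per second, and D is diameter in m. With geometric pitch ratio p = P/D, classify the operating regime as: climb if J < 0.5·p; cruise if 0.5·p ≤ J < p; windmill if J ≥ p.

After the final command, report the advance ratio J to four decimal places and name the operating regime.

J = 0.0507, regime = climb

set_propeller: D = 3.618 m, P = 4.285 m (p = P/D = 1.184356); state ← (V=0, rpm=0)
set_airspeed(9.38): V ← 9.38 m/s
throttle_to(3071): rpm ← 3071
final state: V = 9.38 m/s, rpm = 3071 → n = rpm/60 = 51.183333 rev/s
J = V / (n·D) = 9.38 / (51.183333 × 3.618) = 0.050653
regime bands: climb J<0.5922 | cruise [0.5922, 1.1844) | windmill J≥1.1844
J = 0.0507 → climb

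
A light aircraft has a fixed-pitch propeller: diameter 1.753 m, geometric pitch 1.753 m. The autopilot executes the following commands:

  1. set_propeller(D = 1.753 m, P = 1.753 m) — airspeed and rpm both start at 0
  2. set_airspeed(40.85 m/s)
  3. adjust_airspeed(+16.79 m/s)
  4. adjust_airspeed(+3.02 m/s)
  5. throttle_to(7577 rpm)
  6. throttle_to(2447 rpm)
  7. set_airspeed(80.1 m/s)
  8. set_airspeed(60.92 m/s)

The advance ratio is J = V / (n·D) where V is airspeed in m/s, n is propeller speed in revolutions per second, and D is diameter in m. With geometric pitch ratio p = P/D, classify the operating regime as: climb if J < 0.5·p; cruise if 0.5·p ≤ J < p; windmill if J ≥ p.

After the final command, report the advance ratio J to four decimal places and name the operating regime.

J = 0.8521, regime = cruise

set_propeller: D = 1.753 m, P = 1.753 m (p = P/D = 1.000000); state ← (V=0, rpm=0)
set_airspeed(40.85): V ← 40.85 m/s
adjust_airspeed(+16.79): V ← 40.85 +16.79 = 57.64 m/s
adjust_airspeed(+3.02): V ← 57.64 +3.02 = 60.66 m/s
throttle_to(7577): rpm ← 7577
throttle_to(2447): rpm ← 2447
set_airspeed(80.1): V ← 80.1 m/s
set_airspeed(60.92): V ← 60.92 m/s
final state: V = 60.92 m/s, rpm = 2447 → n = rpm/60 = 40.783333 rev/s
J = V / (n·D) = 60.92 / (40.783333 × 1.753) = 0.852109
regime bands: climb J<0.5000 | cruise [0.5000, 1.0000) | windmill J≥1.0000
J = 0.8521 → cruise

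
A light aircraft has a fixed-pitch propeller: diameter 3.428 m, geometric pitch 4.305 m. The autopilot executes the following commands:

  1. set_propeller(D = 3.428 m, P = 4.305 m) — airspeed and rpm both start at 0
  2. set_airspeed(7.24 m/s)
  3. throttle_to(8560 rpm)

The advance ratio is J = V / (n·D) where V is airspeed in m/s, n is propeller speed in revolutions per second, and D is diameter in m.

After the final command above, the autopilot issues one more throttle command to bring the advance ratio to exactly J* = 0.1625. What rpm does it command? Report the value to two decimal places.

set_propeller: D = 3.428 m, P = 4.305 m (p = P/D = 1.255834); state ← (V=0, rpm=0)
set_airspeed(7.24): V ← 7.24 m/s
throttle_to(8560): rpm ← 8560
final state: V = 7.24 m/s, rpm = 8560 → n = rpm/60 = 142.666667 rev/s
target J* = 0.1625; solve J* = V/(n·D) for n: n = V/(J*·D) = 7.24/(0.1625 × 3.428) = 12.997038 rev/s
rpm = 60·n = 779.822278

rpm = 779.82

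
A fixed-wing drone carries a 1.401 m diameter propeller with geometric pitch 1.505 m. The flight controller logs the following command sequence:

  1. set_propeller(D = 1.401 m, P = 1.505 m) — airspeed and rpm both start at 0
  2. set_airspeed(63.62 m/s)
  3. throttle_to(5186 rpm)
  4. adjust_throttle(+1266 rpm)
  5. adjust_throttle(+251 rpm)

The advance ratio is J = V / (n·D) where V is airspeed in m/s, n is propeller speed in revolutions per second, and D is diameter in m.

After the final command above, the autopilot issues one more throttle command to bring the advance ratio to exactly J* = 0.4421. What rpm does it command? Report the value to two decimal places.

rpm = 6162.92

set_propeller: D = 1.401 m, P = 1.505 m (p = P/D = 1.074233); state ← (V=0, rpm=0)
set_airspeed(63.62): V ← 63.62 m/s
throttle_to(5186): rpm ← 5186
adjust_throttle(+1266): rpm ← 5186 +1266 = 6452
adjust_throttle(+251): rpm ← 6452 +251 = 6703
final state: V = 63.62 m/s, rpm = 6703 → n = rpm/60 = 111.716667 rev/s
target J* = 0.4421; solve J* = V/(n·D) for n: n = V/(J*·D) = 63.62/(0.4421 × 1.401) = 102.715271 rev/s
rpm = 60·n = 6162.916235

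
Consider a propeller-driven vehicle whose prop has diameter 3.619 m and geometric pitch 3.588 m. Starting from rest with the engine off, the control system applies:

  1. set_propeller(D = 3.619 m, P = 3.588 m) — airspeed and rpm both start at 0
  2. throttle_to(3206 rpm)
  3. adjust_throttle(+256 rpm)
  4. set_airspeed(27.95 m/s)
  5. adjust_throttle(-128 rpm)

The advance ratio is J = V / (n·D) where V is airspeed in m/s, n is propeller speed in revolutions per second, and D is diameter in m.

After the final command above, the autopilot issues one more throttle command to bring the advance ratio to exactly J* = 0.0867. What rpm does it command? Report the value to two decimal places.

set_propeller: D = 3.619 m, P = 3.588 m (p = P/D = 0.991434); state ← (V=0, rpm=0)
throttle_to(3206): rpm ← 3206
adjust_throttle(+256): rpm ← 3206 +256 = 3462
set_airspeed(27.95): V ← 27.95 m/s
adjust_throttle(-128): rpm ← 3462 -128 = 3334
final state: V = 27.95 m/s, rpm = 3334 → n = rpm/60 = 55.566667 rev/s
target J* = 0.0867; solve J* = V/(n·D) for n: n = V/(J*·D) = 27.95/(0.0867 × 3.619) = 89.078754 rev/s
rpm = 60·n = 5344.725215

rpm = 5344.73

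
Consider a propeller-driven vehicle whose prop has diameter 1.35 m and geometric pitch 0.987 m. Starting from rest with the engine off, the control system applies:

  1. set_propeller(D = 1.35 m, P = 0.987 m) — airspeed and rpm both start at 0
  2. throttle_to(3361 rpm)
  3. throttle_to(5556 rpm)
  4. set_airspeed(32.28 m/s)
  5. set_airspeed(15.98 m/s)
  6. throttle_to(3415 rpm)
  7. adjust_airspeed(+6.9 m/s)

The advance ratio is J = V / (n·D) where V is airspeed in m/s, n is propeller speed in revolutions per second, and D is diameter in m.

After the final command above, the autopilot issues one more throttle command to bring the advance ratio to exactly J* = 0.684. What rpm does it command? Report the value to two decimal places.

set_propeller: D = 1.35 m, P = 0.987 m (p = P/D = 0.731111); state ← (V=0, rpm=0)
throttle_to(3361): rpm ← 3361
throttle_to(5556): rpm ← 5556
set_airspeed(32.28): V ← 32.28 m/s
set_airspeed(15.98): V ← 15.98 m/s
throttle_to(3415): rpm ← 3415
adjust_airspeed(+6.9): V ← 15.98 +6.9 = 22.88 m/s
final state: V = 22.88 m/s, rpm = 3415 → n = rpm/60 = 56.916667 rev/s
target J* = 0.684; solve J* = V/(n·D) for n: n = V/(J*·D) = 22.88/(0.684 × 1.35) = 24.777994 rev/s
rpm = 60·n = 1486.679662

rpm = 1486.68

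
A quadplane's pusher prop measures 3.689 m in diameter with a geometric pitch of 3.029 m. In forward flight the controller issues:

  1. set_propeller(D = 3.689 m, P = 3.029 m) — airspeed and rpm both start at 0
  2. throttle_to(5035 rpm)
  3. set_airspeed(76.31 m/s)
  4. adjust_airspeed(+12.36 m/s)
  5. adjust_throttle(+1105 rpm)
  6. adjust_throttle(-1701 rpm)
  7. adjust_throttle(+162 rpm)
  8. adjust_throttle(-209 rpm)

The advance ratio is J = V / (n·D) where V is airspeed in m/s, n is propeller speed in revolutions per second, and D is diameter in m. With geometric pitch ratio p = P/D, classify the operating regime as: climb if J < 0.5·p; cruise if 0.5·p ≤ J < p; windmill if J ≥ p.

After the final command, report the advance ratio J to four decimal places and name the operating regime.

J = 0.3284, regime = climb

set_propeller: D = 3.689 m, P = 3.029 m (p = P/D = 0.821090); state ← (V=0, rpm=0)
throttle_to(5035): rpm ← 5035
set_airspeed(76.31): V ← 76.31 m/s
adjust_airspeed(+12.36): V ← 76.31 +12.36 = 88.67 m/s
adjust_throttle(+1105): rpm ← 5035 +1105 = 6140
adjust_throttle(-1701): rpm ← 6140 -1701 = 4439
adjust_throttle(+162): rpm ← 4439 +162 = 4601
adjust_throttle(-209): rpm ← 4601 -209 = 4392
final state: V = 88.67 m/s, rpm = 4392 → n = rpm/60 = 73.200000 rev/s
J = V / (n·D) = 88.67 / (73.200000 × 3.689) = 0.328365
regime bands: climb J<0.4105 | cruise [0.4105, 0.8211) | windmill J≥0.8211
J = 0.3284 → climb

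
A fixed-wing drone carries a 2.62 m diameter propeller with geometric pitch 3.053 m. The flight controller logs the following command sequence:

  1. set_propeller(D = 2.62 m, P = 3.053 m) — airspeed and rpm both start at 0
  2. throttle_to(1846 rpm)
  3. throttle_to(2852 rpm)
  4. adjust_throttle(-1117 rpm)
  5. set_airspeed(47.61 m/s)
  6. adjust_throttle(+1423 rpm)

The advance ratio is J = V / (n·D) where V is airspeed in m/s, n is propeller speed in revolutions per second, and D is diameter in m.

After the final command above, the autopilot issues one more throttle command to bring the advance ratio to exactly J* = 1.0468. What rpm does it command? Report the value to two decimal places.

set_propeller: D = 2.62 m, P = 3.053 m (p = P/D = 1.165267); state ← (V=0, rpm=0)
throttle_to(1846): rpm ← 1846
throttle_to(2852): rpm ← 2852
adjust_throttle(-1117): rpm ← 2852 -1117 = 1735
set_airspeed(47.61): V ← 47.61 m/s
adjust_throttle(+1423): rpm ← 1735 +1423 = 3158
final state: V = 47.61 m/s, rpm = 3158 → n = rpm/60 = 52.633333 rev/s
target J* = 1.0468; solve J* = V/(n·D) for n: n = V/(J*·D) = 47.61/(1.0468 × 2.62) = 17.359339 rev/s
rpm = 60·n = 1041.560321

rpm = 1041.56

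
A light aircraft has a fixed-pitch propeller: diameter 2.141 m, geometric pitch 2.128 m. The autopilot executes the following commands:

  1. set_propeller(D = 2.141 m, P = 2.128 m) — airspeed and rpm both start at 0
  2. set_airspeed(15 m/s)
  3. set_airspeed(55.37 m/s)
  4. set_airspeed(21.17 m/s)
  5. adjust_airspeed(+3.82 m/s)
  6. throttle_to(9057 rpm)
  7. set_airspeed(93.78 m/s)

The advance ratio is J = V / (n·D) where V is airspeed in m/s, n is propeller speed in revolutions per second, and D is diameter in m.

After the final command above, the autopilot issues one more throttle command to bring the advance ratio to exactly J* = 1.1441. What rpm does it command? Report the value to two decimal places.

set_propeller: D = 2.141 m, P = 2.128 m (p = P/D = 0.993928); state ← (V=0, rpm=0)
set_airspeed(15): V ← 15 m/s
set_airspeed(55.37): V ← 55.37 m/s
set_airspeed(21.17): V ← 21.17 m/s
adjust_airspeed(+3.82): V ← 21.17 +3.82 = 24.99 m/s
throttle_to(9057): rpm ← 9057
set_airspeed(93.78): V ← 93.78 m/s
final state: V = 93.78 m/s, rpm = 9057 → n = rpm/60 = 150.950000 rev/s
target J* = 1.1441; solve J* = V/(n·D) for n: n = V/(J*·D) = 93.78/(1.1441 × 2.141) = 38.285081 rev/s
rpm = 60·n = 2297.104888

rpm = 2297.10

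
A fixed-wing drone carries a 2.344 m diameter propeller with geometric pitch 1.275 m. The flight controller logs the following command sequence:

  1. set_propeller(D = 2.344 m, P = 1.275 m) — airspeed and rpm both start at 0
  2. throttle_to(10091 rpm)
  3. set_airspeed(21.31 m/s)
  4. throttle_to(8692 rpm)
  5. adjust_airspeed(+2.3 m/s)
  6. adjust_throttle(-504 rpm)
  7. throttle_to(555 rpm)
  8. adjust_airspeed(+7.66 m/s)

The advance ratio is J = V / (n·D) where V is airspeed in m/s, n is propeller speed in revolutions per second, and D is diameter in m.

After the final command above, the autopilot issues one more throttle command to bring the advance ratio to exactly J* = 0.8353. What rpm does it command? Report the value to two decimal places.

rpm = 958.25

set_propeller: D = 2.344 m, P = 1.275 m (p = P/D = 0.543942); state ← (V=0, rpm=0)
throttle_to(10091): rpm ← 10091
set_airspeed(21.31): V ← 21.31 m/s
throttle_to(8692): rpm ← 8692
adjust_airspeed(+2.3): V ← 21.31 +2.3 = 23.61 m/s
adjust_throttle(-504): rpm ← 8692 -504 = 8188
throttle_to(555): rpm ← 555
adjust_airspeed(+7.66): V ← 23.61 +7.66 = 31.27 m/s
final state: V = 31.27 m/s, rpm = 555 → n = rpm/60 = 9.250000 rev/s
target J* = 0.8353; solve J* = V/(n·D) for n: n = V/(J*·D) = 31.27/(0.8353 × 2.344) = 15.970841 rev/s
rpm = 60·n = 958.250474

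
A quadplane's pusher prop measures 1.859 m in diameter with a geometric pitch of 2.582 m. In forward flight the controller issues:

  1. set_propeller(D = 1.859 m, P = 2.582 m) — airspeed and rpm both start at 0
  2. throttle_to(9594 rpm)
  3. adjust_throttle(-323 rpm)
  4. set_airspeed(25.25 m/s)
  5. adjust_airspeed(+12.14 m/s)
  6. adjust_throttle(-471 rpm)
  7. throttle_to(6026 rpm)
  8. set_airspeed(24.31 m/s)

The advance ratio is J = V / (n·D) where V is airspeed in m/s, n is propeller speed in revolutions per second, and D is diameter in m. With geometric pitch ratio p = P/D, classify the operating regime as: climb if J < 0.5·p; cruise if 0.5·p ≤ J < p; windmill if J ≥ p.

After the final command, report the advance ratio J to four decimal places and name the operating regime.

set_propeller: D = 1.859 m, P = 2.582 m (p = P/D = 1.388919); state ← (V=0, rpm=0)
throttle_to(9594): rpm ← 9594
adjust_throttle(-323): rpm ← 9594 -323 = 9271
set_airspeed(25.25): V ← 25.25 m/s
adjust_airspeed(+12.14): V ← 25.25 +12.14 = 37.39 m/s
adjust_throttle(-471): rpm ← 9271 -471 = 8800
throttle_to(6026): rpm ← 6026
set_airspeed(24.31): V ← 24.31 m/s
final state: V = 24.31 m/s, rpm = 6026 → n = rpm/60 = 100.433333 rev/s
J = V / (n·D) = 24.31 / (100.433333 × 1.859) = 0.130205
regime bands: climb J<0.6945 | cruise [0.6945, 1.3889) | windmill J≥1.3889
J = 0.1302 → climb

J = 0.1302, regime = climb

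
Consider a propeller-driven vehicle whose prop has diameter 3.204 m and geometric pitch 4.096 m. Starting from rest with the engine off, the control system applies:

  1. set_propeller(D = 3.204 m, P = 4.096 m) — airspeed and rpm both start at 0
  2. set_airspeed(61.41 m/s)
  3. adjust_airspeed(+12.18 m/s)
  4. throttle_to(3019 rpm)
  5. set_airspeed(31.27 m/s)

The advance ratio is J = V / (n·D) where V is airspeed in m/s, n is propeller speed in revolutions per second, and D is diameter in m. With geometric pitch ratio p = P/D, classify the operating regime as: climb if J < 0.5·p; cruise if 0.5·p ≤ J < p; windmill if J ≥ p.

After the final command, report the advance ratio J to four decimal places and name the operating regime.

J = 0.1940, regime = climb

set_propeller: D = 3.204 m, P = 4.096 m (p = P/D = 1.278402); state ← (V=0, rpm=0)
set_airspeed(61.41): V ← 61.41 m/s
adjust_airspeed(+12.18): V ← 61.41 +12.18 = 73.59 m/s
throttle_to(3019): rpm ← 3019
set_airspeed(31.27): V ← 31.27 m/s
final state: V = 31.27 m/s, rpm = 3019 → n = rpm/60 = 50.316667 rev/s
J = V / (n·D) = 31.27 / (50.316667 × 3.204) = 0.193965
regime bands: climb J<0.6392 | cruise [0.6392, 1.2784) | windmill J≥1.2784
J = 0.1940 → climb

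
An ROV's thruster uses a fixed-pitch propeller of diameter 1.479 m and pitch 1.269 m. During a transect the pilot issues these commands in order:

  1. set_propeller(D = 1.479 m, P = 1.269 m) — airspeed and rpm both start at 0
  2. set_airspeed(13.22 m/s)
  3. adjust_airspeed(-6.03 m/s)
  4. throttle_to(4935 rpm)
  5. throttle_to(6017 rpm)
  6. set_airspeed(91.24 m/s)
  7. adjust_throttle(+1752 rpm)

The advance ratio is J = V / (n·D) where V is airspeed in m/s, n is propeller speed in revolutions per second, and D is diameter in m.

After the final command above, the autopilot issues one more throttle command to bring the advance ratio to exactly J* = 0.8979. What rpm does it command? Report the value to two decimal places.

set_propeller: D = 1.479 m, P = 1.269 m (p = P/D = 0.858012); state ← (V=0, rpm=0)
set_airspeed(13.22): V ← 13.22 m/s
adjust_airspeed(-6.03): V ← 13.22 -6.03 = 7.19 m/s
throttle_to(4935): rpm ← 4935
throttle_to(6017): rpm ← 6017
set_airspeed(91.24): V ← 91.24 m/s
adjust_throttle(+1752): rpm ← 6017 +1752 = 7769
final state: V = 91.24 m/s, rpm = 7769 → n = rpm/60 = 129.483333 rev/s
target J* = 0.8979; solve J* = V/(n·D) for n: n = V/(J*·D) = 91.24/(0.8979 × 1.479) = 68.705125 rev/s
rpm = 60·n = 4122.307471

rpm = 4122.31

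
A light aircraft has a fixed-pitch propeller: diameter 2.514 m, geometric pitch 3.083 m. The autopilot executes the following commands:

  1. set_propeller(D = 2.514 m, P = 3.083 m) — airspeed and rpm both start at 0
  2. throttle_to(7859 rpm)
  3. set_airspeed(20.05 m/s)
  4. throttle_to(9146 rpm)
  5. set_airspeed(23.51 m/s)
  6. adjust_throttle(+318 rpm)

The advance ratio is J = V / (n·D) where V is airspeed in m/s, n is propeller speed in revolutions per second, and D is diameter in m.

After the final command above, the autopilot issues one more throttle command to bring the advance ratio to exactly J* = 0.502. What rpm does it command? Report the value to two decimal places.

rpm = 1117.72

set_propeller: D = 2.514 m, P = 3.083 m (p = P/D = 1.226333); state ← (V=0, rpm=0)
throttle_to(7859): rpm ← 7859
set_airspeed(20.05): V ← 20.05 m/s
throttle_to(9146): rpm ← 9146
set_airspeed(23.51): V ← 23.51 m/s
adjust_throttle(+318): rpm ← 9146 +318 = 9464
final state: V = 23.51 m/s, rpm = 9464 → n = rpm/60 = 157.733333 rev/s
target J* = 0.502; solve J* = V/(n·D) for n: n = V/(J*·D) = 23.51/(0.502 × 2.514) = 18.628747 rev/s
rpm = 60·n = 1117.724805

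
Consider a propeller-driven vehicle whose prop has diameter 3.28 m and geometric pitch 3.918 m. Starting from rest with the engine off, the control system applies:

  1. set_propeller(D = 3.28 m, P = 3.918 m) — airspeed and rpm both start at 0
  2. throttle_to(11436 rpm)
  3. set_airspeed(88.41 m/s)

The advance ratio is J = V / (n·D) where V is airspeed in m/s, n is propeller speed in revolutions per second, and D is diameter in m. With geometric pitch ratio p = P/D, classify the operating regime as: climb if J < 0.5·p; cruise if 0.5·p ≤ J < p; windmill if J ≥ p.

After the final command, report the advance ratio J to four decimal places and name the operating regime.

set_propeller: D = 3.28 m, P = 3.918 m (p = P/D = 1.194512); state ← (V=0, rpm=0)
throttle_to(11436): rpm ← 11436
set_airspeed(88.41): V ← 88.41 m/s
final state: V = 88.41 m/s, rpm = 11436 → n = rpm/60 = 190.600000 rev/s
J = V / (n·D) = 88.41 / (190.600000 × 3.28) = 0.141418
regime bands: climb J<0.5973 | cruise [0.5973, 1.1945) | windmill J≥1.1945
J = 0.1414 → climb

J = 0.1414, regime = climb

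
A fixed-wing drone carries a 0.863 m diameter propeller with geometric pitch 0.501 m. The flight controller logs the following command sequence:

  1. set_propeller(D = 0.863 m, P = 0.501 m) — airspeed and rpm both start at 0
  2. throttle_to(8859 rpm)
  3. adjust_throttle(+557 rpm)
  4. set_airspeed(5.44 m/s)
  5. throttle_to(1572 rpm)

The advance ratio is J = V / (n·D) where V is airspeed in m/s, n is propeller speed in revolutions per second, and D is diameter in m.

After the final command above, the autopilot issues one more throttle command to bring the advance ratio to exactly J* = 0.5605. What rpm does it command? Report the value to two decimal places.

rpm = 674.78

set_propeller: D = 0.863 m, P = 0.501 m (p = P/D = 0.580533); state ← (V=0, rpm=0)
throttle_to(8859): rpm ← 8859
adjust_throttle(+557): rpm ← 8859 +557 = 9416
set_airspeed(5.44): V ← 5.44 m/s
throttle_to(1572): rpm ← 1572
final state: V = 5.44 m/s, rpm = 1572 → n = rpm/60 = 26.200000 rev/s
target J* = 0.5605; solve J* = V/(n·D) for n: n = V/(J*·D) = 5.44/(0.5605 × 0.863) = 11.246373 rev/s
rpm = 60·n = 674.782386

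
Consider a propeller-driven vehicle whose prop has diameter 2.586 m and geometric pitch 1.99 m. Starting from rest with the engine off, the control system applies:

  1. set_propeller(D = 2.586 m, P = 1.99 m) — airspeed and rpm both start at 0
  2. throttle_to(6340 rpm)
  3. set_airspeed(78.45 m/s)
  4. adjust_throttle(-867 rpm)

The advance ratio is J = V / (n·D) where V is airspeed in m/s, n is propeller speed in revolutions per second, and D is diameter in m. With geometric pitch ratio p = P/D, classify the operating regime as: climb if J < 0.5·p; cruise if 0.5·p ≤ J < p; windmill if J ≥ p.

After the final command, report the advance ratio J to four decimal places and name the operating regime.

J = 0.3326, regime = climb

set_propeller: D = 2.586 m, P = 1.99 m (p = P/D = 0.769528); state ← (V=0, rpm=0)
throttle_to(6340): rpm ← 6340
set_airspeed(78.45): V ← 78.45 m/s
adjust_throttle(-867): rpm ← 6340 -867 = 5473
final state: V = 78.45 m/s, rpm = 5473 → n = rpm/60 = 91.216667 rev/s
J = V / (n·D) = 78.45 / (91.216667 × 2.586) = 0.332575
regime bands: climb J<0.3848 | cruise [0.3848, 0.7695) | windmill J≥0.7695
J = 0.3326 → climb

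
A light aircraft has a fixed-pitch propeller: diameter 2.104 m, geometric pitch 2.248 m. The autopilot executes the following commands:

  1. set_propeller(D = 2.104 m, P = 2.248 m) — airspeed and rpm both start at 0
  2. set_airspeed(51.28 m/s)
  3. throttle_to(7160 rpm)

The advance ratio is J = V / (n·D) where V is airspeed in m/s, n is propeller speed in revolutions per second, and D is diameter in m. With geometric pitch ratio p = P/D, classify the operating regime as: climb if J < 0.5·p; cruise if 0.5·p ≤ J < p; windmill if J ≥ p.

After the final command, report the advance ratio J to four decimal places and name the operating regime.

J = 0.2042, regime = climb

set_propeller: D = 2.104 m, P = 2.248 m (p = P/D = 1.068441); state ← (V=0, rpm=0)
set_airspeed(51.28): V ← 51.28 m/s
throttle_to(7160): rpm ← 7160
final state: V = 51.28 m/s, rpm = 7160 → n = rpm/60 = 119.333333 rev/s
J = V / (n·D) = 51.28 / (119.333333 × 2.104) = 0.204240
regime bands: climb J<0.5342 | cruise [0.5342, 1.0684) | windmill J≥1.0684
J = 0.2042 → climb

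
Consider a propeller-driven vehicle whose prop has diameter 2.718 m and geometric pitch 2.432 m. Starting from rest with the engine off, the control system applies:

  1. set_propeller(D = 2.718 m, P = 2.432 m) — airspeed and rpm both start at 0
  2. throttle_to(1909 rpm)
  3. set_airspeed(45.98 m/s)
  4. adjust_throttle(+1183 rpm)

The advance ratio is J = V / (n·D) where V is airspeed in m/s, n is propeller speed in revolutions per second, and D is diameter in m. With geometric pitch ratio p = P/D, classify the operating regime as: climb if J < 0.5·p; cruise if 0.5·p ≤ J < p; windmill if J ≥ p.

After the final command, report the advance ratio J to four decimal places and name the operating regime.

J = 0.3283, regime = climb

set_propeller: D = 2.718 m, P = 2.432 m (p = P/D = 0.894776); state ← (V=0, rpm=0)
throttle_to(1909): rpm ← 1909
set_airspeed(45.98): V ← 45.98 m/s
adjust_throttle(+1183): rpm ← 1909 +1183 = 3092
final state: V = 45.98 m/s, rpm = 3092 → n = rpm/60 = 51.533333 rev/s
J = V / (n·D) = 45.98 / (51.533333 × 2.718) = 0.328270
regime bands: climb J<0.4474 | cruise [0.4474, 0.8948) | windmill J≥0.8948
J = 0.3283 → climb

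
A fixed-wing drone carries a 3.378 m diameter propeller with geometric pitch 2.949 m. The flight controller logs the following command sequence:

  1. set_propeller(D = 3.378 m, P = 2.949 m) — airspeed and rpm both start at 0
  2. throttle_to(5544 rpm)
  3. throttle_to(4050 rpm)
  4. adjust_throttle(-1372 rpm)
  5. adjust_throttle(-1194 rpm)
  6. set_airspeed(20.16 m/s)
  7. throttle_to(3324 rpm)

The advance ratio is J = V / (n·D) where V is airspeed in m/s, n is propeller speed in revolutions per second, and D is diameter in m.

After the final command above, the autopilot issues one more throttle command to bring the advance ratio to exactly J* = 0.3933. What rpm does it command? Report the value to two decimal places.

rpm = 910.45

set_propeller: D = 3.378 m, P = 2.949 m (p = P/D = 0.873002); state ← (V=0, rpm=0)
throttle_to(5544): rpm ← 5544
throttle_to(4050): rpm ← 4050
adjust_throttle(-1372): rpm ← 4050 -1372 = 2678
adjust_throttle(-1194): rpm ← 2678 -1194 = 1484
set_airspeed(20.16): V ← 20.16 m/s
throttle_to(3324): rpm ← 3324
final state: V = 20.16 m/s, rpm = 3324 → n = rpm/60 = 55.400000 rev/s
target J* = 0.3933; solve J* = V/(n·D) for n: n = V/(J*·D) = 20.16/(0.3933 × 3.378) = 15.174240 rev/s
rpm = 60·n = 910.454374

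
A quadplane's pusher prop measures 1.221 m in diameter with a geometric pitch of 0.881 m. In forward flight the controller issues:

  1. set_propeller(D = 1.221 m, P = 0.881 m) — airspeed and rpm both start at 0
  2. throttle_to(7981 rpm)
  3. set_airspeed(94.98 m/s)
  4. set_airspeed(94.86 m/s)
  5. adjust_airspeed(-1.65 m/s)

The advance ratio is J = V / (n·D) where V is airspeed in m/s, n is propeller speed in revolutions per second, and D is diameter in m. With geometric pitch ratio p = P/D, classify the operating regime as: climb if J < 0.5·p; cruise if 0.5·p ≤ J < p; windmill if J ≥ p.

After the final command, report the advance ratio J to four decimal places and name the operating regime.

set_propeller: D = 1.221 m, P = 0.881 m (p = P/D = 0.721540); state ← (V=0, rpm=0)
throttle_to(7981): rpm ← 7981
set_airspeed(94.98): V ← 94.98 m/s
set_airspeed(94.86): V ← 94.86 m/s
adjust_airspeed(-1.65): V ← 94.86 -1.65 = 93.21 m/s
final state: V = 93.21 m/s, rpm = 7981 → n = rpm/60 = 133.016667 rev/s
J = V / (n·D) = 93.21 / (133.016667 × 1.221) = 0.573906
regime bands: climb J<0.3608 | cruise [0.3608, 0.7215) | windmill J≥0.7215
J = 0.5739 → cruise

J = 0.5739, regime = cruise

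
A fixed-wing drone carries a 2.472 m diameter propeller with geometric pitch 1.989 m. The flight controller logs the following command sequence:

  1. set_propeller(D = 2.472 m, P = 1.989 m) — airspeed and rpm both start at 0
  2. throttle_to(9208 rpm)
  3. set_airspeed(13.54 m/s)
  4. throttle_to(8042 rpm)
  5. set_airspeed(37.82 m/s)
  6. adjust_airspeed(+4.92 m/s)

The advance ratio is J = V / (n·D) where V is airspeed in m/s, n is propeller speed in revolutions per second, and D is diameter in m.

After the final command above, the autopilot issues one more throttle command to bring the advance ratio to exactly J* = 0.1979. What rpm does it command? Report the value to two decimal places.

set_propeller: D = 2.472 m, P = 1.989 m (p = P/D = 0.804612); state ← (V=0, rpm=0)
throttle_to(9208): rpm ← 9208
set_airspeed(13.54): V ← 13.54 m/s
throttle_to(8042): rpm ← 8042
set_airspeed(37.82): V ← 37.82 m/s
adjust_airspeed(+4.92): V ← 37.82 +4.92 = 42.74 m/s
final state: V = 42.74 m/s, rpm = 8042 → n = rpm/60 = 134.033333 rev/s
target J* = 0.1979; solve J* = V/(n·D) for n: n = V/(J*·D) = 42.74/(0.1979 × 2.472) = 87.365558 rev/s
rpm = 60·n = 5241.933506

rpm = 5241.93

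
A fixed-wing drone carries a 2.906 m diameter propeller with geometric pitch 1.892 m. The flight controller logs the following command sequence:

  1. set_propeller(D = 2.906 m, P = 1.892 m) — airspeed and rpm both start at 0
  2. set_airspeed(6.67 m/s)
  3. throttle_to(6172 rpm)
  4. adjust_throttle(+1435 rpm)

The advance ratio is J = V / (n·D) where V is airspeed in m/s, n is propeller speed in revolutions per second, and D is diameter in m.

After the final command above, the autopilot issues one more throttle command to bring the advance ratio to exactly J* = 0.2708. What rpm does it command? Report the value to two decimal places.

rpm = 508.55

set_propeller: D = 2.906 m, P = 1.892 m (p = P/D = 0.651067); state ← (V=0, rpm=0)
set_airspeed(6.67): V ← 6.67 m/s
throttle_to(6172): rpm ← 6172
adjust_throttle(+1435): rpm ← 6172 +1435 = 7607
final state: V = 6.67 m/s, rpm = 7607 → n = rpm/60 = 126.783333 rev/s
target J* = 0.2708; solve J* = V/(n·D) for n: n = V/(J*·D) = 6.67/(0.2708 × 2.906) = 8.475817 rev/s
rpm = 60·n = 508.549011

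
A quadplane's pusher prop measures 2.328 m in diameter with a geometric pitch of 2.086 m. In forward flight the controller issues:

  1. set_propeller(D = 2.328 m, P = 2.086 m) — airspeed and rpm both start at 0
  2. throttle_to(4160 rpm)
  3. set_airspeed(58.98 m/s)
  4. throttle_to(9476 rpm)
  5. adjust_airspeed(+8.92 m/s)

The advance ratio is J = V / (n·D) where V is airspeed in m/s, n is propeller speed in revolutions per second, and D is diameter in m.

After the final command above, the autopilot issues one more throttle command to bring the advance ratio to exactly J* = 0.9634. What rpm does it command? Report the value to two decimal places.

set_propeller: D = 2.328 m, P = 2.086 m (p = P/D = 0.896048); state ← (V=0, rpm=0)
throttle_to(4160): rpm ← 4160
set_airspeed(58.98): V ← 58.98 m/s
throttle_to(9476): rpm ← 9476
adjust_airspeed(+8.92): V ← 58.98 +8.92 = 67.9 m/s
final state: V = 67.9 m/s, rpm = 9476 → n = rpm/60 = 157.933333 rev/s
target J* = 0.9634; solve J* = V/(n·D) for n: n = V/(J*·D) = 67.9/(0.9634 × 2.328) = 30.274721 rev/s
rpm = 60·n = 1816.483288

rpm = 1816.48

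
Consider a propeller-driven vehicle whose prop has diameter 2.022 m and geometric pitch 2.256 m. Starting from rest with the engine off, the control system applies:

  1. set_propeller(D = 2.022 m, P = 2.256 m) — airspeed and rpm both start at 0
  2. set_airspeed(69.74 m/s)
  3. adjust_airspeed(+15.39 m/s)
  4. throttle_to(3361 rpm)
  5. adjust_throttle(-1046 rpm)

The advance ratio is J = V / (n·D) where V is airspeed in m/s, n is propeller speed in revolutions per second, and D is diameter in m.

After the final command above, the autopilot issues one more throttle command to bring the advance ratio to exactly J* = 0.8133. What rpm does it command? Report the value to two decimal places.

rpm = 3106.00

set_propeller: D = 2.022 m, P = 2.256 m (p = P/D = 1.115727); state ← (V=0, rpm=0)
set_airspeed(69.74): V ← 69.74 m/s
adjust_airspeed(+15.39): V ← 69.74 +15.39 = 85.13 m/s
throttle_to(3361): rpm ← 3361
adjust_throttle(-1046): rpm ← 3361 -1046 = 2315
final state: V = 85.13 m/s, rpm = 2315 → n = rpm/60 = 38.583333 rev/s
target J* = 0.8133; solve J* = V/(n·D) for n: n = V/(J*·D) = 85.13/(0.8133 × 2.022) = 51.766727 rev/s
rpm = 60·n = 3106.003639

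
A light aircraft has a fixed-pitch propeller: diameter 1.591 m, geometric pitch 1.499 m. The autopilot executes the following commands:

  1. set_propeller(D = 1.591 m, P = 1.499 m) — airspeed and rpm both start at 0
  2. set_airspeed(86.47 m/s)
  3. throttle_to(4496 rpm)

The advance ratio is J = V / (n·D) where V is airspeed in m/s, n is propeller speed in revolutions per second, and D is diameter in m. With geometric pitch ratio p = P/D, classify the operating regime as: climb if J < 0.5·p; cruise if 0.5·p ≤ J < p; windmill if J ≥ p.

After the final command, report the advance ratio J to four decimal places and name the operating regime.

J = 0.7253, regime = cruise

set_propeller: D = 1.591 m, P = 1.499 m (p = P/D = 0.942175); state ← (V=0, rpm=0)
set_airspeed(86.47): V ← 86.47 m/s
throttle_to(4496): rpm ← 4496
final state: V = 86.47 m/s, rpm = 4496 → n = rpm/60 = 74.933333 rev/s
J = V / (n·D) = 86.47 / (74.933333 × 1.591) = 0.725304
regime bands: climb J<0.4711 | cruise [0.4711, 0.9422) | windmill J≥0.9422
J = 0.7253 → cruise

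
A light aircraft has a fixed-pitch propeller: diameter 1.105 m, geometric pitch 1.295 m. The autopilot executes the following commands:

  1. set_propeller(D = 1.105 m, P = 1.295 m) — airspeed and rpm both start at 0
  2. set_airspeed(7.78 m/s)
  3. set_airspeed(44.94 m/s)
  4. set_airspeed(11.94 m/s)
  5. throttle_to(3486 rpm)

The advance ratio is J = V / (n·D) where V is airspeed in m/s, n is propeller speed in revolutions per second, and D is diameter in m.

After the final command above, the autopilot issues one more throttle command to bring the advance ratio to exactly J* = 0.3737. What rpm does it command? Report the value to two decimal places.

rpm = 1734.88

set_propeller: D = 1.105 m, P = 1.295 m (p = P/D = 1.171946); state ← (V=0, rpm=0)
set_airspeed(7.78): V ← 7.78 m/s
set_airspeed(44.94): V ← 44.94 m/s
set_airspeed(11.94): V ← 11.94 m/s
throttle_to(3486): rpm ← 3486
final state: V = 11.94 m/s, rpm = 3486 → n = rpm/60 = 58.100000 rev/s
target J* = 0.3737; solve J* = V/(n·D) for n: n = V/(J*·D) = 11.94/(0.3737 × 1.105) = 28.914717 rev/s
rpm = 60·n = 1734.883039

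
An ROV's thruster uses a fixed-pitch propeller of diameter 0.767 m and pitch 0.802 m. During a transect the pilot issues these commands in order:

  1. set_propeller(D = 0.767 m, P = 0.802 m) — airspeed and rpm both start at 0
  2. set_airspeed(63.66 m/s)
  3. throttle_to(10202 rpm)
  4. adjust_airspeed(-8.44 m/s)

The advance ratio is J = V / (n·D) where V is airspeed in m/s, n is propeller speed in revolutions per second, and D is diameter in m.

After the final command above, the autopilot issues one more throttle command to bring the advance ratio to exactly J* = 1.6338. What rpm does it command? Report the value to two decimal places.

set_propeller: D = 0.767 m, P = 0.802 m (p = P/D = 1.045632); state ← (V=0, rpm=0)
set_airspeed(63.66): V ← 63.66 m/s
throttle_to(10202): rpm ← 10202
adjust_airspeed(-8.44): V ← 63.66 -8.44 = 55.22 m/s
final state: V = 55.22 m/s, rpm = 10202 → n = rpm/60 = 170.033333 rev/s
target J* = 1.6338; solve J* = V/(n·D) for n: n = V/(J*·D) = 55.22/(1.6338 × 0.767) = 44.065849 rev/s
rpm = 60·n = 2643.950969

rpm = 2643.95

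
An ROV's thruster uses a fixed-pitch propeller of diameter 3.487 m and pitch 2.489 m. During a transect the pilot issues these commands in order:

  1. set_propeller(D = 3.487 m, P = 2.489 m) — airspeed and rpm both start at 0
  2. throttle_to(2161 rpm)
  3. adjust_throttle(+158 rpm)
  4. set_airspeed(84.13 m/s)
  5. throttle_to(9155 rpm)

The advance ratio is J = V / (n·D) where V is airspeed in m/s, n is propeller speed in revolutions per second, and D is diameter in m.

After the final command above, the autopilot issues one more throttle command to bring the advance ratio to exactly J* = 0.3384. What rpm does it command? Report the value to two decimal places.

rpm = 4277.79

set_propeller: D = 3.487 m, P = 2.489 m (p = P/D = 0.713794); state ← (V=0, rpm=0)
throttle_to(2161): rpm ← 2161
adjust_throttle(+158): rpm ← 2161 +158 = 2319
set_airspeed(84.13): V ← 84.13 m/s
throttle_to(9155): rpm ← 9155
final state: V = 84.13 m/s, rpm = 9155 → n = rpm/60 = 152.583333 rev/s
target J* = 0.3384; solve J* = V/(n·D) for n: n = V/(J*·D) = 84.13/(0.3384 × 3.487) = 71.296562 rev/s
rpm = 60·n = 4277.793710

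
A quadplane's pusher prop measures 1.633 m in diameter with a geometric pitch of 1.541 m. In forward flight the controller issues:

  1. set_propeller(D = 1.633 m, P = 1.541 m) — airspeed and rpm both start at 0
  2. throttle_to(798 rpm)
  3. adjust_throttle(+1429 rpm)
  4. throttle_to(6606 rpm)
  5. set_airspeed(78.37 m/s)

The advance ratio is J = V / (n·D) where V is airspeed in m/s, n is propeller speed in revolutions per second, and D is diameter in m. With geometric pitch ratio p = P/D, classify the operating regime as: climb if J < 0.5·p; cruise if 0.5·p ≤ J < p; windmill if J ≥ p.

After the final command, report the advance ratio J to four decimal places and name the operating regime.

J = 0.4359, regime = climb

set_propeller: D = 1.633 m, P = 1.541 m (p = P/D = 0.943662); state ← (V=0, rpm=0)
throttle_to(798): rpm ← 798
adjust_throttle(+1429): rpm ← 798 +1429 = 2227
throttle_to(6606): rpm ← 6606
set_airspeed(78.37): V ← 78.37 m/s
final state: V = 78.37 m/s, rpm = 6606 → n = rpm/60 = 110.100000 rev/s
J = V / (n·D) = 78.37 / (110.100000 × 1.633) = 0.435889
regime bands: climb J<0.4718 | cruise [0.4718, 0.9437) | windmill J≥0.9437
J = 0.4359 → climb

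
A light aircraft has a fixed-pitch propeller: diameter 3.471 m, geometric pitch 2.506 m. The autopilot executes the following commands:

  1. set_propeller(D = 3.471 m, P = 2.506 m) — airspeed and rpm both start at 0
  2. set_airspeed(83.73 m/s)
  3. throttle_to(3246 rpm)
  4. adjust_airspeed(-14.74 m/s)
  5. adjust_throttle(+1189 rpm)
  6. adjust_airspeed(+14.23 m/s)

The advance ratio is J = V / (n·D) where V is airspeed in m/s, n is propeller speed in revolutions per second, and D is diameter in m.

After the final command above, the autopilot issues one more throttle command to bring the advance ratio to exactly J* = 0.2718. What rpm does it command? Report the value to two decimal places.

set_propeller: D = 3.471 m, P = 2.506 m (p = P/D = 0.721982); state ← (V=0, rpm=0)
set_airspeed(83.73): V ← 83.73 m/s
throttle_to(3246): rpm ← 3246
adjust_airspeed(-14.74): V ← 83.73 -14.74 = 68.99 m/s
adjust_throttle(+1189): rpm ← 3246 +1189 = 4435
adjust_airspeed(+14.23): V ← 68.99 +14.23 = 83.22 m/s
final state: V = 83.22 m/s, rpm = 4435 → n = rpm/60 = 73.916667 rev/s
target J* = 0.2718; solve J* = V/(n·D) for n: n = V/(J*·D) = 83.22/(0.2718 × 3.471) = 88.211183 rev/s
rpm = 60·n = 5292.670967

rpm = 5292.67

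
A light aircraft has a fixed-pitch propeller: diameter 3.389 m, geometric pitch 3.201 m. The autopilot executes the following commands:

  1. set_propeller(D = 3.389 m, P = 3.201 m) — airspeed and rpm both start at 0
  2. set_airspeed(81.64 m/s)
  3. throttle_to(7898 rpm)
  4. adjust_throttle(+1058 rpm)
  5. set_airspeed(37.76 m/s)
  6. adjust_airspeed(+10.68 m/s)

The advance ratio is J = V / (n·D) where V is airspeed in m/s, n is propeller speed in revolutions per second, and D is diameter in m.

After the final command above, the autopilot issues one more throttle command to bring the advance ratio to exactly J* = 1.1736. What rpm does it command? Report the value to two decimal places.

set_propeller: D = 3.389 m, P = 3.201 m (p = P/D = 0.944526); state ← (V=0, rpm=0)
set_airspeed(81.64): V ← 81.64 m/s
throttle_to(7898): rpm ← 7898
adjust_throttle(+1058): rpm ← 7898 +1058 = 8956
set_airspeed(37.76): V ← 37.76 m/s
adjust_airspeed(+10.68): V ← 37.76 +10.68 = 48.44 m/s
final state: V = 48.44 m/s, rpm = 8956 → n = rpm/60 = 149.266667 rev/s
target J* = 1.1736; solve J* = V/(n·D) for n: n = V/(J*·D) = 48.44/(1.1736 × 3.389) = 12.179023 rev/s
rpm = 60·n = 730.741404

rpm = 730.74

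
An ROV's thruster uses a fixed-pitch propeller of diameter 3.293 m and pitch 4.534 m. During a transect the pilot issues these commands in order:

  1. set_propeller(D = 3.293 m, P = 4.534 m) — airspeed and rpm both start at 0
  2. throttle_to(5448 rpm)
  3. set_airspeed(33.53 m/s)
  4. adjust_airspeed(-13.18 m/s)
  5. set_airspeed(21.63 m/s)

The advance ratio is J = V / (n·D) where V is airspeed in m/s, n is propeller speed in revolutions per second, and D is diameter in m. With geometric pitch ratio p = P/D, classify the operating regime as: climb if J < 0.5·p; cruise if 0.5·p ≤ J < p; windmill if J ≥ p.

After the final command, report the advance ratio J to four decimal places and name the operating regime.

J = 0.0723, regime = climb

set_propeller: D = 3.293 m, P = 4.534 m (p = P/D = 1.376860); state ← (V=0, rpm=0)
throttle_to(5448): rpm ← 5448
set_airspeed(33.53): V ← 33.53 m/s
adjust_airspeed(-13.18): V ← 33.53 -13.18 = 20.35 m/s
set_airspeed(21.63): V ← 21.63 m/s
final state: V = 21.63 m/s, rpm = 5448 → n = rpm/60 = 90.800000 rev/s
J = V / (n·D) = 21.63 / (90.800000 × 3.293) = 0.072340
regime bands: climb J<0.6884 | cruise [0.6884, 1.3769) | windmill J≥1.3769
J = 0.0723 → climb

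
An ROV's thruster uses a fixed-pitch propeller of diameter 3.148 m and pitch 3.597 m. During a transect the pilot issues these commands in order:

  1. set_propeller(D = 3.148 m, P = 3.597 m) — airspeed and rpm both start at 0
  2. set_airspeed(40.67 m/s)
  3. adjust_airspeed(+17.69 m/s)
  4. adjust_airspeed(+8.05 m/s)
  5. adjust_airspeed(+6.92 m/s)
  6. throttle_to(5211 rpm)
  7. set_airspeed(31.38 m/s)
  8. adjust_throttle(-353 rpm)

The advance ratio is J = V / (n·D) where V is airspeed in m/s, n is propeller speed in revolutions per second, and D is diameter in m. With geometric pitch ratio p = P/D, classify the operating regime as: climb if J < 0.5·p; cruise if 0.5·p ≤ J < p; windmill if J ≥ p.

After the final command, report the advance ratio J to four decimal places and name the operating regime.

J = 0.1231, regime = climb

set_propeller: D = 3.148 m, P = 3.597 m (p = P/D = 1.142630); state ← (V=0, rpm=0)
set_airspeed(40.67): V ← 40.67 m/s
adjust_airspeed(+17.69): V ← 40.67 +17.69 = 58.36 m/s
adjust_airspeed(+8.05): V ← 58.36 +8.05 = 66.41 m/s
adjust_airspeed(+6.92): V ← 66.41 +6.92 = 73.33 m/s
throttle_to(5211): rpm ← 5211
set_airspeed(31.38): V ← 31.38 m/s
adjust_throttle(-353): rpm ← 5211 -353 = 4858
final state: V = 31.38 m/s, rpm = 4858 → n = rpm/60 = 80.966667 rev/s
J = V / (n·D) = 31.38 / (80.966667 × 3.148) = 0.123115
regime bands: climb J<0.5713 | cruise [0.5713, 1.1426) | windmill J≥1.1426
J = 0.1231 → climb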